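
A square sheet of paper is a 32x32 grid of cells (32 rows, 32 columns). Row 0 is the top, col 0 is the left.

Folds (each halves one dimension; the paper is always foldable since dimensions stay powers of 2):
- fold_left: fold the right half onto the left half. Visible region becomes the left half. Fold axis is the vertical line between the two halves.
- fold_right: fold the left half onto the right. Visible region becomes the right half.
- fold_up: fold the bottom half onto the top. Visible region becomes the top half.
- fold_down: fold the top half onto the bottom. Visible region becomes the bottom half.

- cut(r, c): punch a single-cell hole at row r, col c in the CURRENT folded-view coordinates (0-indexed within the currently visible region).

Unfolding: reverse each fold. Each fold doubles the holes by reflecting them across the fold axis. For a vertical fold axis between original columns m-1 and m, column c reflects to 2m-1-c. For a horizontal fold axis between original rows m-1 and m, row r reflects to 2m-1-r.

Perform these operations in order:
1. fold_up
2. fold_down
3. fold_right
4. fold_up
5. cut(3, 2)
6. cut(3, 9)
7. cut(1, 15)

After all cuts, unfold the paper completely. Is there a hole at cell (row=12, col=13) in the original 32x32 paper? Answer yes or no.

Op 1 fold_up: fold axis h@16; visible region now rows[0,16) x cols[0,32) = 16x32
Op 2 fold_down: fold axis h@8; visible region now rows[8,16) x cols[0,32) = 8x32
Op 3 fold_right: fold axis v@16; visible region now rows[8,16) x cols[16,32) = 8x16
Op 4 fold_up: fold axis h@12; visible region now rows[8,12) x cols[16,32) = 4x16
Op 5 cut(3, 2): punch at orig (11,18); cuts so far [(11, 18)]; region rows[8,12) x cols[16,32) = 4x16
Op 6 cut(3, 9): punch at orig (11,25); cuts so far [(11, 18), (11, 25)]; region rows[8,12) x cols[16,32) = 4x16
Op 7 cut(1, 15): punch at orig (9,31); cuts so far [(9, 31), (11, 18), (11, 25)]; region rows[8,12) x cols[16,32) = 4x16
Unfold 1 (reflect across h@12): 6 holes -> [(9, 31), (11, 18), (11, 25), (12, 18), (12, 25), (14, 31)]
Unfold 2 (reflect across v@16): 12 holes -> [(9, 0), (9, 31), (11, 6), (11, 13), (11, 18), (11, 25), (12, 6), (12, 13), (12, 18), (12, 25), (14, 0), (14, 31)]
Unfold 3 (reflect across h@8): 24 holes -> [(1, 0), (1, 31), (3, 6), (3, 13), (3, 18), (3, 25), (4, 6), (4, 13), (4, 18), (4, 25), (6, 0), (6, 31), (9, 0), (9, 31), (11, 6), (11, 13), (11, 18), (11, 25), (12, 6), (12, 13), (12, 18), (12, 25), (14, 0), (14, 31)]
Unfold 4 (reflect across h@16): 48 holes -> [(1, 0), (1, 31), (3, 6), (3, 13), (3, 18), (3, 25), (4, 6), (4, 13), (4, 18), (4, 25), (6, 0), (6, 31), (9, 0), (9, 31), (11, 6), (11, 13), (11, 18), (11, 25), (12, 6), (12, 13), (12, 18), (12, 25), (14, 0), (14, 31), (17, 0), (17, 31), (19, 6), (19, 13), (19, 18), (19, 25), (20, 6), (20, 13), (20, 18), (20, 25), (22, 0), (22, 31), (25, 0), (25, 31), (27, 6), (27, 13), (27, 18), (27, 25), (28, 6), (28, 13), (28, 18), (28, 25), (30, 0), (30, 31)]
Holes: [(1, 0), (1, 31), (3, 6), (3, 13), (3, 18), (3, 25), (4, 6), (4, 13), (4, 18), (4, 25), (6, 0), (6, 31), (9, 0), (9, 31), (11, 6), (11, 13), (11, 18), (11, 25), (12, 6), (12, 13), (12, 18), (12, 25), (14, 0), (14, 31), (17, 0), (17, 31), (19, 6), (19, 13), (19, 18), (19, 25), (20, 6), (20, 13), (20, 18), (20, 25), (22, 0), (22, 31), (25, 0), (25, 31), (27, 6), (27, 13), (27, 18), (27, 25), (28, 6), (28, 13), (28, 18), (28, 25), (30, 0), (30, 31)]

Answer: yes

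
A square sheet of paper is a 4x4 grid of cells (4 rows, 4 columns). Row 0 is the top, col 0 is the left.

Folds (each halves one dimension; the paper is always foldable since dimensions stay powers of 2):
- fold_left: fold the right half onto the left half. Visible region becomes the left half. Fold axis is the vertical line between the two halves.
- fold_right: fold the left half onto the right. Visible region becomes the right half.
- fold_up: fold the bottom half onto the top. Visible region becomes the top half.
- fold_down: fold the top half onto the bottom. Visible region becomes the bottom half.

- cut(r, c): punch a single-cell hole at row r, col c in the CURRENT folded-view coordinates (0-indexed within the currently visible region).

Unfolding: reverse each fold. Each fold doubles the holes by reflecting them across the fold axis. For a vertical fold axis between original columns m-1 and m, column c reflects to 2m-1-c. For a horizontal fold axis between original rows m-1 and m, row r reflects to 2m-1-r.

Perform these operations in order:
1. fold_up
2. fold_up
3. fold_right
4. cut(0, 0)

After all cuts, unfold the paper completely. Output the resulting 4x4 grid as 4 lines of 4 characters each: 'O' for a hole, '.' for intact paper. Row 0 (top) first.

Answer: .OO.
.OO.
.OO.
.OO.

Derivation:
Op 1 fold_up: fold axis h@2; visible region now rows[0,2) x cols[0,4) = 2x4
Op 2 fold_up: fold axis h@1; visible region now rows[0,1) x cols[0,4) = 1x4
Op 3 fold_right: fold axis v@2; visible region now rows[0,1) x cols[2,4) = 1x2
Op 4 cut(0, 0): punch at orig (0,2); cuts so far [(0, 2)]; region rows[0,1) x cols[2,4) = 1x2
Unfold 1 (reflect across v@2): 2 holes -> [(0, 1), (0, 2)]
Unfold 2 (reflect across h@1): 4 holes -> [(0, 1), (0, 2), (1, 1), (1, 2)]
Unfold 3 (reflect across h@2): 8 holes -> [(0, 1), (0, 2), (1, 1), (1, 2), (2, 1), (2, 2), (3, 1), (3, 2)]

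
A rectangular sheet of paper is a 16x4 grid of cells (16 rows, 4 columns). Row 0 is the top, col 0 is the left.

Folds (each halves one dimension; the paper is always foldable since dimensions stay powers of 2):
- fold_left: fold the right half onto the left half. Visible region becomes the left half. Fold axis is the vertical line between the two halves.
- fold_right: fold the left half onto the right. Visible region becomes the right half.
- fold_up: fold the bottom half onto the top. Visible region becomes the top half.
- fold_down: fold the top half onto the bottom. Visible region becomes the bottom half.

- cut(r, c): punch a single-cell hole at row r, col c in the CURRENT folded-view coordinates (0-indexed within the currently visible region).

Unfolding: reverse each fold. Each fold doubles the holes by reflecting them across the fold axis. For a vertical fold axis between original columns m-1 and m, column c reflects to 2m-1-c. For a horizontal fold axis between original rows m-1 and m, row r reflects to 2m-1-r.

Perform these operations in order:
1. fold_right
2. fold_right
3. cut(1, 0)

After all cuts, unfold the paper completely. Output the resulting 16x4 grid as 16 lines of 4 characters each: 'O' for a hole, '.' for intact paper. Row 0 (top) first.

Answer: ....
OOOO
....
....
....
....
....
....
....
....
....
....
....
....
....
....

Derivation:
Op 1 fold_right: fold axis v@2; visible region now rows[0,16) x cols[2,4) = 16x2
Op 2 fold_right: fold axis v@3; visible region now rows[0,16) x cols[3,4) = 16x1
Op 3 cut(1, 0): punch at orig (1,3); cuts so far [(1, 3)]; region rows[0,16) x cols[3,4) = 16x1
Unfold 1 (reflect across v@3): 2 holes -> [(1, 2), (1, 3)]
Unfold 2 (reflect across v@2): 4 holes -> [(1, 0), (1, 1), (1, 2), (1, 3)]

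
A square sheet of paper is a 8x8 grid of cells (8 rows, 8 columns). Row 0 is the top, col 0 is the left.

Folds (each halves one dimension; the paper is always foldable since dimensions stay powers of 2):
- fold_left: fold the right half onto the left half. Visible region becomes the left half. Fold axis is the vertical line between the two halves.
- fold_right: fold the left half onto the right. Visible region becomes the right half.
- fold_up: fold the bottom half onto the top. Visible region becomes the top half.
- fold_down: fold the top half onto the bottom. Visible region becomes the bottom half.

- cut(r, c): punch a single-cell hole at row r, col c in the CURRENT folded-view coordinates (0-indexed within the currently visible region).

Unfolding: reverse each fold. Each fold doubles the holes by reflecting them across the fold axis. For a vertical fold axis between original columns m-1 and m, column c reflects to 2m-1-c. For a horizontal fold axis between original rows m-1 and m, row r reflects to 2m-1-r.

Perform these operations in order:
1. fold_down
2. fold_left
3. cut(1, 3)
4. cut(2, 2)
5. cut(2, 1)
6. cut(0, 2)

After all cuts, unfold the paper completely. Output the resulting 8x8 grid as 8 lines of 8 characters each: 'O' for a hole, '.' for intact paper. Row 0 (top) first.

Answer: ........
.OO..OO.
...OO...
..O..O..
..O..O..
...OO...
.OO..OO.
........

Derivation:
Op 1 fold_down: fold axis h@4; visible region now rows[4,8) x cols[0,8) = 4x8
Op 2 fold_left: fold axis v@4; visible region now rows[4,8) x cols[0,4) = 4x4
Op 3 cut(1, 3): punch at orig (5,3); cuts so far [(5, 3)]; region rows[4,8) x cols[0,4) = 4x4
Op 4 cut(2, 2): punch at orig (6,2); cuts so far [(5, 3), (6, 2)]; region rows[4,8) x cols[0,4) = 4x4
Op 5 cut(2, 1): punch at orig (6,1); cuts so far [(5, 3), (6, 1), (6, 2)]; region rows[4,8) x cols[0,4) = 4x4
Op 6 cut(0, 2): punch at orig (4,2); cuts so far [(4, 2), (5, 3), (6, 1), (6, 2)]; region rows[4,8) x cols[0,4) = 4x4
Unfold 1 (reflect across v@4): 8 holes -> [(4, 2), (4, 5), (5, 3), (5, 4), (6, 1), (6, 2), (6, 5), (6, 6)]
Unfold 2 (reflect across h@4): 16 holes -> [(1, 1), (1, 2), (1, 5), (1, 6), (2, 3), (2, 4), (3, 2), (3, 5), (4, 2), (4, 5), (5, 3), (5, 4), (6, 1), (6, 2), (6, 5), (6, 6)]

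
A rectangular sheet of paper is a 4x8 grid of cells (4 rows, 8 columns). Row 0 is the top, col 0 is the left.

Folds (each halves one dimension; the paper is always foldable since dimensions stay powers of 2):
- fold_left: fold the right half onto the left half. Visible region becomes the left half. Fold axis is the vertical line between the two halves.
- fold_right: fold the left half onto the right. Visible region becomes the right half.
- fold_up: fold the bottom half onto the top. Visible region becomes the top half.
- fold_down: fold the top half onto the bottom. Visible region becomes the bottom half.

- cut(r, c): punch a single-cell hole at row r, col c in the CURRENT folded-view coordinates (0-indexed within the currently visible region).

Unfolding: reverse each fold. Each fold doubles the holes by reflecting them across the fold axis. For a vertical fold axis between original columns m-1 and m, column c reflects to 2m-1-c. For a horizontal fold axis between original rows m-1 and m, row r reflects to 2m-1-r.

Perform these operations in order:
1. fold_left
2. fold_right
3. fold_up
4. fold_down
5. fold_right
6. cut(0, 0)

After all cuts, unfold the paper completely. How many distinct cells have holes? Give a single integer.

Op 1 fold_left: fold axis v@4; visible region now rows[0,4) x cols[0,4) = 4x4
Op 2 fold_right: fold axis v@2; visible region now rows[0,4) x cols[2,4) = 4x2
Op 3 fold_up: fold axis h@2; visible region now rows[0,2) x cols[2,4) = 2x2
Op 4 fold_down: fold axis h@1; visible region now rows[1,2) x cols[2,4) = 1x2
Op 5 fold_right: fold axis v@3; visible region now rows[1,2) x cols[3,4) = 1x1
Op 6 cut(0, 0): punch at orig (1,3); cuts so far [(1, 3)]; region rows[1,2) x cols[3,4) = 1x1
Unfold 1 (reflect across v@3): 2 holes -> [(1, 2), (1, 3)]
Unfold 2 (reflect across h@1): 4 holes -> [(0, 2), (0, 3), (1, 2), (1, 3)]
Unfold 3 (reflect across h@2): 8 holes -> [(0, 2), (0, 3), (1, 2), (1, 3), (2, 2), (2, 3), (3, 2), (3, 3)]
Unfold 4 (reflect across v@2): 16 holes -> [(0, 0), (0, 1), (0, 2), (0, 3), (1, 0), (1, 1), (1, 2), (1, 3), (2, 0), (2, 1), (2, 2), (2, 3), (3, 0), (3, 1), (3, 2), (3, 3)]
Unfold 5 (reflect across v@4): 32 holes -> [(0, 0), (0, 1), (0, 2), (0, 3), (0, 4), (0, 5), (0, 6), (0, 7), (1, 0), (1, 1), (1, 2), (1, 3), (1, 4), (1, 5), (1, 6), (1, 7), (2, 0), (2, 1), (2, 2), (2, 3), (2, 4), (2, 5), (2, 6), (2, 7), (3, 0), (3, 1), (3, 2), (3, 3), (3, 4), (3, 5), (3, 6), (3, 7)]

Answer: 32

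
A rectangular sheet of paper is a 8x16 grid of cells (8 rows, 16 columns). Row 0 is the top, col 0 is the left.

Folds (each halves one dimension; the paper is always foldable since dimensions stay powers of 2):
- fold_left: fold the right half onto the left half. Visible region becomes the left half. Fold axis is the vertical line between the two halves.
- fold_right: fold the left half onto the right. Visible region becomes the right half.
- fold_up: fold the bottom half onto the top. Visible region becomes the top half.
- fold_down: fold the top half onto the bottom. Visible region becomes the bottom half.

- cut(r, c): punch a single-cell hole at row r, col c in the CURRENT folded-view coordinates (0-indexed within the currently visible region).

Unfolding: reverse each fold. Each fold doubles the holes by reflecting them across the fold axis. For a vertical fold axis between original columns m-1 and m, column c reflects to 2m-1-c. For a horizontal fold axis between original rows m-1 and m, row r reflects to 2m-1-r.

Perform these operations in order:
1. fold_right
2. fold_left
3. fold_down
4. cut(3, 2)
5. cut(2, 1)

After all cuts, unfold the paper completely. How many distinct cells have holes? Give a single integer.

Answer: 16

Derivation:
Op 1 fold_right: fold axis v@8; visible region now rows[0,8) x cols[8,16) = 8x8
Op 2 fold_left: fold axis v@12; visible region now rows[0,8) x cols[8,12) = 8x4
Op 3 fold_down: fold axis h@4; visible region now rows[4,8) x cols[8,12) = 4x4
Op 4 cut(3, 2): punch at orig (7,10); cuts so far [(7, 10)]; region rows[4,8) x cols[8,12) = 4x4
Op 5 cut(2, 1): punch at orig (6,9); cuts so far [(6, 9), (7, 10)]; region rows[4,8) x cols[8,12) = 4x4
Unfold 1 (reflect across h@4): 4 holes -> [(0, 10), (1, 9), (6, 9), (7, 10)]
Unfold 2 (reflect across v@12): 8 holes -> [(0, 10), (0, 13), (1, 9), (1, 14), (6, 9), (6, 14), (7, 10), (7, 13)]
Unfold 3 (reflect across v@8): 16 holes -> [(0, 2), (0, 5), (0, 10), (0, 13), (1, 1), (1, 6), (1, 9), (1, 14), (6, 1), (6, 6), (6, 9), (6, 14), (7, 2), (7, 5), (7, 10), (7, 13)]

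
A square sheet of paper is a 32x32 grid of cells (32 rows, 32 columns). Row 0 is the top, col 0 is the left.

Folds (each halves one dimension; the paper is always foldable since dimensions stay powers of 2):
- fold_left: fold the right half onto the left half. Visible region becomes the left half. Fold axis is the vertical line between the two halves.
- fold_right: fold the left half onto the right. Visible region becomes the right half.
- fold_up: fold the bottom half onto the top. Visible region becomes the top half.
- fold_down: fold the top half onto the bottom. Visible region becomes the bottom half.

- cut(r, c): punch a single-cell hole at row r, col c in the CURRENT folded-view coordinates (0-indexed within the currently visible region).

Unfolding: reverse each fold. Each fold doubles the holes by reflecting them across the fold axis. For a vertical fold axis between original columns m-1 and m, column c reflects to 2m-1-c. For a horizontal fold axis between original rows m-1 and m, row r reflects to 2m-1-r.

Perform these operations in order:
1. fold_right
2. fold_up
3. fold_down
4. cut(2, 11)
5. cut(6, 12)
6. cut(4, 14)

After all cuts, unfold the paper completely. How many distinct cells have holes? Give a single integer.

Op 1 fold_right: fold axis v@16; visible region now rows[0,32) x cols[16,32) = 32x16
Op 2 fold_up: fold axis h@16; visible region now rows[0,16) x cols[16,32) = 16x16
Op 3 fold_down: fold axis h@8; visible region now rows[8,16) x cols[16,32) = 8x16
Op 4 cut(2, 11): punch at orig (10,27); cuts so far [(10, 27)]; region rows[8,16) x cols[16,32) = 8x16
Op 5 cut(6, 12): punch at orig (14,28); cuts so far [(10, 27), (14, 28)]; region rows[8,16) x cols[16,32) = 8x16
Op 6 cut(4, 14): punch at orig (12,30); cuts so far [(10, 27), (12, 30), (14, 28)]; region rows[8,16) x cols[16,32) = 8x16
Unfold 1 (reflect across h@8): 6 holes -> [(1, 28), (3, 30), (5, 27), (10, 27), (12, 30), (14, 28)]
Unfold 2 (reflect across h@16): 12 holes -> [(1, 28), (3, 30), (5, 27), (10, 27), (12, 30), (14, 28), (17, 28), (19, 30), (21, 27), (26, 27), (28, 30), (30, 28)]
Unfold 3 (reflect across v@16): 24 holes -> [(1, 3), (1, 28), (3, 1), (3, 30), (5, 4), (5, 27), (10, 4), (10, 27), (12, 1), (12, 30), (14, 3), (14, 28), (17, 3), (17, 28), (19, 1), (19, 30), (21, 4), (21, 27), (26, 4), (26, 27), (28, 1), (28, 30), (30, 3), (30, 28)]

Answer: 24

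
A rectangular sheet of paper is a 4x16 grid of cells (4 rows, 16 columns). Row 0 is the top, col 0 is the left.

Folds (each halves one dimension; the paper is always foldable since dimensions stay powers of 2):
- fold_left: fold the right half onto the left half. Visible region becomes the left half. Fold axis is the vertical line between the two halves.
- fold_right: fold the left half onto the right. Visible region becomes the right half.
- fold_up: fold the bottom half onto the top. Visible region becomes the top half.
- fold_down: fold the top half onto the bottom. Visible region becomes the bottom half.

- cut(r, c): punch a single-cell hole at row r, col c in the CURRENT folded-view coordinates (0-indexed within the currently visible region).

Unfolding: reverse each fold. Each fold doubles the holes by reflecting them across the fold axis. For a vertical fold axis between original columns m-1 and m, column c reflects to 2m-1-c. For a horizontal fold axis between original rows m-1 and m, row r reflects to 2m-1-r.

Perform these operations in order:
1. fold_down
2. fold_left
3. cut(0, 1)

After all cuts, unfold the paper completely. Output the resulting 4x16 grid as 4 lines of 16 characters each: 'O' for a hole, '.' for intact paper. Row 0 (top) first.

Answer: ................
.O............O.
.O............O.
................

Derivation:
Op 1 fold_down: fold axis h@2; visible region now rows[2,4) x cols[0,16) = 2x16
Op 2 fold_left: fold axis v@8; visible region now rows[2,4) x cols[0,8) = 2x8
Op 3 cut(0, 1): punch at orig (2,1); cuts so far [(2, 1)]; region rows[2,4) x cols[0,8) = 2x8
Unfold 1 (reflect across v@8): 2 holes -> [(2, 1), (2, 14)]
Unfold 2 (reflect across h@2): 4 holes -> [(1, 1), (1, 14), (2, 1), (2, 14)]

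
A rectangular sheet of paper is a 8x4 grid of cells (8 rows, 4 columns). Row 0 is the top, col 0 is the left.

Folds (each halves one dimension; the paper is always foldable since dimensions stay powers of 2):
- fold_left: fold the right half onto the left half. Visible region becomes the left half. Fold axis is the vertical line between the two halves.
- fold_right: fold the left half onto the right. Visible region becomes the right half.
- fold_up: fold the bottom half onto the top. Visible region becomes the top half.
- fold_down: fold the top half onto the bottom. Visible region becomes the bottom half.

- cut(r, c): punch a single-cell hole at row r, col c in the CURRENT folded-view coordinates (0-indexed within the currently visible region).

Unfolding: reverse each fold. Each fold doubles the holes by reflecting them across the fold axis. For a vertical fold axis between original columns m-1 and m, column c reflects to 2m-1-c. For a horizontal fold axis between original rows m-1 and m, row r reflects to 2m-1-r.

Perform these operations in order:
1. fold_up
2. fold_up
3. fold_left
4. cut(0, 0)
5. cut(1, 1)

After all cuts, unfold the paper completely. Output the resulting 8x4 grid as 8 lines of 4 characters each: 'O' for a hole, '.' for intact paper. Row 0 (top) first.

Op 1 fold_up: fold axis h@4; visible region now rows[0,4) x cols[0,4) = 4x4
Op 2 fold_up: fold axis h@2; visible region now rows[0,2) x cols[0,4) = 2x4
Op 3 fold_left: fold axis v@2; visible region now rows[0,2) x cols[0,2) = 2x2
Op 4 cut(0, 0): punch at orig (0,0); cuts so far [(0, 0)]; region rows[0,2) x cols[0,2) = 2x2
Op 5 cut(1, 1): punch at orig (1,1); cuts so far [(0, 0), (1, 1)]; region rows[0,2) x cols[0,2) = 2x2
Unfold 1 (reflect across v@2): 4 holes -> [(0, 0), (0, 3), (1, 1), (1, 2)]
Unfold 2 (reflect across h@2): 8 holes -> [(0, 0), (0, 3), (1, 1), (1, 2), (2, 1), (2, 2), (3, 0), (3, 3)]
Unfold 3 (reflect across h@4): 16 holes -> [(0, 0), (0, 3), (1, 1), (1, 2), (2, 1), (2, 2), (3, 0), (3, 3), (4, 0), (4, 3), (5, 1), (5, 2), (6, 1), (6, 2), (7, 0), (7, 3)]

Answer: O..O
.OO.
.OO.
O..O
O..O
.OO.
.OO.
O..O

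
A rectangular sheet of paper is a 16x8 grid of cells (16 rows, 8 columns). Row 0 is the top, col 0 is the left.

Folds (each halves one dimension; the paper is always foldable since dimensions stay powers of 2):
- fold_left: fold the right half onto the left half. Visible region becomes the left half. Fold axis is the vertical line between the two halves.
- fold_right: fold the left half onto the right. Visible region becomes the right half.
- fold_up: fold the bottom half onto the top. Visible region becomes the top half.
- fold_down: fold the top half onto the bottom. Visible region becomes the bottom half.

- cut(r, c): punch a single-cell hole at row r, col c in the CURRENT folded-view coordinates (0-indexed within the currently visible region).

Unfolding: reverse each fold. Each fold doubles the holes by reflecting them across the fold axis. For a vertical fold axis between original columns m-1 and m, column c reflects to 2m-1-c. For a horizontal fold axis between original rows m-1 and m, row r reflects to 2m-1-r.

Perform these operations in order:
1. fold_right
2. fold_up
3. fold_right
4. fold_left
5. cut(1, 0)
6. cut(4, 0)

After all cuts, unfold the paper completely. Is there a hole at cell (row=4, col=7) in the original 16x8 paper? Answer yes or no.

Op 1 fold_right: fold axis v@4; visible region now rows[0,16) x cols[4,8) = 16x4
Op 2 fold_up: fold axis h@8; visible region now rows[0,8) x cols[4,8) = 8x4
Op 3 fold_right: fold axis v@6; visible region now rows[0,8) x cols[6,8) = 8x2
Op 4 fold_left: fold axis v@7; visible region now rows[0,8) x cols[6,7) = 8x1
Op 5 cut(1, 0): punch at orig (1,6); cuts so far [(1, 6)]; region rows[0,8) x cols[6,7) = 8x1
Op 6 cut(4, 0): punch at orig (4,6); cuts so far [(1, 6), (4, 6)]; region rows[0,8) x cols[6,7) = 8x1
Unfold 1 (reflect across v@7): 4 holes -> [(1, 6), (1, 7), (4, 6), (4, 7)]
Unfold 2 (reflect across v@6): 8 holes -> [(1, 4), (1, 5), (1, 6), (1, 7), (4, 4), (4, 5), (4, 6), (4, 7)]
Unfold 3 (reflect across h@8): 16 holes -> [(1, 4), (1, 5), (1, 6), (1, 7), (4, 4), (4, 5), (4, 6), (4, 7), (11, 4), (11, 5), (11, 6), (11, 7), (14, 4), (14, 5), (14, 6), (14, 7)]
Unfold 4 (reflect across v@4): 32 holes -> [(1, 0), (1, 1), (1, 2), (1, 3), (1, 4), (1, 5), (1, 6), (1, 7), (4, 0), (4, 1), (4, 2), (4, 3), (4, 4), (4, 5), (4, 6), (4, 7), (11, 0), (11, 1), (11, 2), (11, 3), (11, 4), (11, 5), (11, 6), (11, 7), (14, 0), (14, 1), (14, 2), (14, 3), (14, 4), (14, 5), (14, 6), (14, 7)]
Holes: [(1, 0), (1, 1), (1, 2), (1, 3), (1, 4), (1, 5), (1, 6), (1, 7), (4, 0), (4, 1), (4, 2), (4, 3), (4, 4), (4, 5), (4, 6), (4, 7), (11, 0), (11, 1), (11, 2), (11, 3), (11, 4), (11, 5), (11, 6), (11, 7), (14, 0), (14, 1), (14, 2), (14, 3), (14, 4), (14, 5), (14, 6), (14, 7)]

Answer: yes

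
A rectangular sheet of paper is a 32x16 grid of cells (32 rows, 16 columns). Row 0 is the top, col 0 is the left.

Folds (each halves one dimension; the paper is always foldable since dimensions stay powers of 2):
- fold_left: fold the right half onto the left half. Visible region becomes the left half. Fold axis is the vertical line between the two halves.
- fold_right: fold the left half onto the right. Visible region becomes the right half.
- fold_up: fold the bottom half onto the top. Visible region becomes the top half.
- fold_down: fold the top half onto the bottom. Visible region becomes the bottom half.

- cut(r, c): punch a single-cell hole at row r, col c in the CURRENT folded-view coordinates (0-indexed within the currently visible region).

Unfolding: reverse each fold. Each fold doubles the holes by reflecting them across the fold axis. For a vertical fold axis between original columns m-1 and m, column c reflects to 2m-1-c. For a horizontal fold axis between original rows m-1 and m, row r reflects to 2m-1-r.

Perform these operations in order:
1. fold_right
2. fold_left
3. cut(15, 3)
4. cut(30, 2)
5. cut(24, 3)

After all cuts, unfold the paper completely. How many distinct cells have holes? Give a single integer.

Op 1 fold_right: fold axis v@8; visible region now rows[0,32) x cols[8,16) = 32x8
Op 2 fold_left: fold axis v@12; visible region now rows[0,32) x cols[8,12) = 32x4
Op 3 cut(15, 3): punch at orig (15,11); cuts so far [(15, 11)]; region rows[0,32) x cols[8,12) = 32x4
Op 4 cut(30, 2): punch at orig (30,10); cuts so far [(15, 11), (30, 10)]; region rows[0,32) x cols[8,12) = 32x4
Op 5 cut(24, 3): punch at orig (24,11); cuts so far [(15, 11), (24, 11), (30, 10)]; region rows[0,32) x cols[8,12) = 32x4
Unfold 1 (reflect across v@12): 6 holes -> [(15, 11), (15, 12), (24, 11), (24, 12), (30, 10), (30, 13)]
Unfold 2 (reflect across v@8): 12 holes -> [(15, 3), (15, 4), (15, 11), (15, 12), (24, 3), (24, 4), (24, 11), (24, 12), (30, 2), (30, 5), (30, 10), (30, 13)]

Answer: 12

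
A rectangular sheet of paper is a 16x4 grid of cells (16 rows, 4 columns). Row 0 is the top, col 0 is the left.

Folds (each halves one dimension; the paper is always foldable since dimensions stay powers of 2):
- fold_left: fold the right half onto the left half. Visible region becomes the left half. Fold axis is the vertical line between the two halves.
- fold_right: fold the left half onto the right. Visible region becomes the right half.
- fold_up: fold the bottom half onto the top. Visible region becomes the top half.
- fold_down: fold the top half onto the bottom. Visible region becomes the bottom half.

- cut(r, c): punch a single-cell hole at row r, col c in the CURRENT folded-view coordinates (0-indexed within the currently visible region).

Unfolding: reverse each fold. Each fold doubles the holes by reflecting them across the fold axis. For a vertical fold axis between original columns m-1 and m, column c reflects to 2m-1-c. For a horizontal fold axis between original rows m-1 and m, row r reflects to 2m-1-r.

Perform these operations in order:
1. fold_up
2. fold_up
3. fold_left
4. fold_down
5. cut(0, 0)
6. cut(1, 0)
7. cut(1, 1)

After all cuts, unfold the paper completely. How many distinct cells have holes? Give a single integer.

Answer: 48

Derivation:
Op 1 fold_up: fold axis h@8; visible region now rows[0,8) x cols[0,4) = 8x4
Op 2 fold_up: fold axis h@4; visible region now rows[0,4) x cols[0,4) = 4x4
Op 3 fold_left: fold axis v@2; visible region now rows[0,4) x cols[0,2) = 4x2
Op 4 fold_down: fold axis h@2; visible region now rows[2,4) x cols[0,2) = 2x2
Op 5 cut(0, 0): punch at orig (2,0); cuts so far [(2, 0)]; region rows[2,4) x cols[0,2) = 2x2
Op 6 cut(1, 0): punch at orig (3,0); cuts so far [(2, 0), (3, 0)]; region rows[2,4) x cols[0,2) = 2x2
Op 7 cut(1, 1): punch at orig (3,1); cuts so far [(2, 0), (3, 0), (3, 1)]; region rows[2,4) x cols[0,2) = 2x2
Unfold 1 (reflect across h@2): 6 holes -> [(0, 0), (0, 1), (1, 0), (2, 0), (3, 0), (3, 1)]
Unfold 2 (reflect across v@2): 12 holes -> [(0, 0), (0, 1), (0, 2), (0, 3), (1, 0), (1, 3), (2, 0), (2, 3), (3, 0), (3, 1), (3, 2), (3, 3)]
Unfold 3 (reflect across h@4): 24 holes -> [(0, 0), (0, 1), (0, 2), (0, 3), (1, 0), (1, 3), (2, 0), (2, 3), (3, 0), (3, 1), (3, 2), (3, 3), (4, 0), (4, 1), (4, 2), (4, 3), (5, 0), (5, 3), (6, 0), (6, 3), (7, 0), (7, 1), (7, 2), (7, 3)]
Unfold 4 (reflect across h@8): 48 holes -> [(0, 0), (0, 1), (0, 2), (0, 3), (1, 0), (1, 3), (2, 0), (2, 3), (3, 0), (3, 1), (3, 2), (3, 3), (4, 0), (4, 1), (4, 2), (4, 3), (5, 0), (5, 3), (6, 0), (6, 3), (7, 0), (7, 1), (7, 2), (7, 3), (8, 0), (8, 1), (8, 2), (8, 3), (9, 0), (9, 3), (10, 0), (10, 3), (11, 0), (11, 1), (11, 2), (11, 3), (12, 0), (12, 1), (12, 2), (12, 3), (13, 0), (13, 3), (14, 0), (14, 3), (15, 0), (15, 1), (15, 2), (15, 3)]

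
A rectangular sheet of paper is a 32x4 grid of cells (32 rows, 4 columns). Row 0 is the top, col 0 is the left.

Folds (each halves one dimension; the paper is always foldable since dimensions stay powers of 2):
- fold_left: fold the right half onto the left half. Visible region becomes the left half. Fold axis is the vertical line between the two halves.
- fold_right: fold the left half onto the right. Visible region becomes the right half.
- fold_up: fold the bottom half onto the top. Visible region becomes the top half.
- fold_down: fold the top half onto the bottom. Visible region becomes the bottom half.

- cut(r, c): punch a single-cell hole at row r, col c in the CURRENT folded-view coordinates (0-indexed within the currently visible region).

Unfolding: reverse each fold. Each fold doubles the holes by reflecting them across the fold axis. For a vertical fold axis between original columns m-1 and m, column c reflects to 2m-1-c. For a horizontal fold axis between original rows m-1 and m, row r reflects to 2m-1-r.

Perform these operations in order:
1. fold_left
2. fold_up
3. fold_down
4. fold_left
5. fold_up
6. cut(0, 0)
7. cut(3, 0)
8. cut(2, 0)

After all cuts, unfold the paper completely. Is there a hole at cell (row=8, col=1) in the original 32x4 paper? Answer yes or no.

Answer: yes

Derivation:
Op 1 fold_left: fold axis v@2; visible region now rows[0,32) x cols[0,2) = 32x2
Op 2 fold_up: fold axis h@16; visible region now rows[0,16) x cols[0,2) = 16x2
Op 3 fold_down: fold axis h@8; visible region now rows[8,16) x cols[0,2) = 8x2
Op 4 fold_left: fold axis v@1; visible region now rows[8,16) x cols[0,1) = 8x1
Op 5 fold_up: fold axis h@12; visible region now rows[8,12) x cols[0,1) = 4x1
Op 6 cut(0, 0): punch at orig (8,0); cuts so far [(8, 0)]; region rows[8,12) x cols[0,1) = 4x1
Op 7 cut(3, 0): punch at orig (11,0); cuts so far [(8, 0), (11, 0)]; region rows[8,12) x cols[0,1) = 4x1
Op 8 cut(2, 0): punch at orig (10,0); cuts so far [(8, 0), (10, 0), (11, 0)]; region rows[8,12) x cols[0,1) = 4x1
Unfold 1 (reflect across h@12): 6 holes -> [(8, 0), (10, 0), (11, 0), (12, 0), (13, 0), (15, 0)]
Unfold 2 (reflect across v@1): 12 holes -> [(8, 0), (8, 1), (10, 0), (10, 1), (11, 0), (11, 1), (12, 0), (12, 1), (13, 0), (13, 1), (15, 0), (15, 1)]
Unfold 3 (reflect across h@8): 24 holes -> [(0, 0), (0, 1), (2, 0), (2, 1), (3, 0), (3, 1), (4, 0), (4, 1), (5, 0), (5, 1), (7, 0), (7, 1), (8, 0), (8, 1), (10, 0), (10, 1), (11, 0), (11, 1), (12, 0), (12, 1), (13, 0), (13, 1), (15, 0), (15, 1)]
Unfold 4 (reflect across h@16): 48 holes -> [(0, 0), (0, 1), (2, 0), (2, 1), (3, 0), (3, 1), (4, 0), (4, 1), (5, 0), (5, 1), (7, 0), (7, 1), (8, 0), (8, 1), (10, 0), (10, 1), (11, 0), (11, 1), (12, 0), (12, 1), (13, 0), (13, 1), (15, 0), (15, 1), (16, 0), (16, 1), (18, 0), (18, 1), (19, 0), (19, 1), (20, 0), (20, 1), (21, 0), (21, 1), (23, 0), (23, 1), (24, 0), (24, 1), (26, 0), (26, 1), (27, 0), (27, 1), (28, 0), (28, 1), (29, 0), (29, 1), (31, 0), (31, 1)]
Unfold 5 (reflect across v@2): 96 holes -> [(0, 0), (0, 1), (0, 2), (0, 3), (2, 0), (2, 1), (2, 2), (2, 3), (3, 0), (3, 1), (3, 2), (3, 3), (4, 0), (4, 1), (4, 2), (4, 3), (5, 0), (5, 1), (5, 2), (5, 3), (7, 0), (7, 1), (7, 2), (7, 3), (8, 0), (8, 1), (8, 2), (8, 3), (10, 0), (10, 1), (10, 2), (10, 3), (11, 0), (11, 1), (11, 2), (11, 3), (12, 0), (12, 1), (12, 2), (12, 3), (13, 0), (13, 1), (13, 2), (13, 3), (15, 0), (15, 1), (15, 2), (15, 3), (16, 0), (16, 1), (16, 2), (16, 3), (18, 0), (18, 1), (18, 2), (18, 3), (19, 0), (19, 1), (19, 2), (19, 3), (20, 0), (20, 1), (20, 2), (20, 3), (21, 0), (21, 1), (21, 2), (21, 3), (23, 0), (23, 1), (23, 2), (23, 3), (24, 0), (24, 1), (24, 2), (24, 3), (26, 0), (26, 1), (26, 2), (26, 3), (27, 0), (27, 1), (27, 2), (27, 3), (28, 0), (28, 1), (28, 2), (28, 3), (29, 0), (29, 1), (29, 2), (29, 3), (31, 0), (31, 1), (31, 2), (31, 3)]
Holes: [(0, 0), (0, 1), (0, 2), (0, 3), (2, 0), (2, 1), (2, 2), (2, 3), (3, 0), (3, 1), (3, 2), (3, 3), (4, 0), (4, 1), (4, 2), (4, 3), (5, 0), (5, 1), (5, 2), (5, 3), (7, 0), (7, 1), (7, 2), (7, 3), (8, 0), (8, 1), (8, 2), (8, 3), (10, 0), (10, 1), (10, 2), (10, 3), (11, 0), (11, 1), (11, 2), (11, 3), (12, 0), (12, 1), (12, 2), (12, 3), (13, 0), (13, 1), (13, 2), (13, 3), (15, 0), (15, 1), (15, 2), (15, 3), (16, 0), (16, 1), (16, 2), (16, 3), (18, 0), (18, 1), (18, 2), (18, 3), (19, 0), (19, 1), (19, 2), (19, 3), (20, 0), (20, 1), (20, 2), (20, 3), (21, 0), (21, 1), (21, 2), (21, 3), (23, 0), (23, 1), (23, 2), (23, 3), (24, 0), (24, 1), (24, 2), (24, 3), (26, 0), (26, 1), (26, 2), (26, 3), (27, 0), (27, 1), (27, 2), (27, 3), (28, 0), (28, 1), (28, 2), (28, 3), (29, 0), (29, 1), (29, 2), (29, 3), (31, 0), (31, 1), (31, 2), (31, 3)]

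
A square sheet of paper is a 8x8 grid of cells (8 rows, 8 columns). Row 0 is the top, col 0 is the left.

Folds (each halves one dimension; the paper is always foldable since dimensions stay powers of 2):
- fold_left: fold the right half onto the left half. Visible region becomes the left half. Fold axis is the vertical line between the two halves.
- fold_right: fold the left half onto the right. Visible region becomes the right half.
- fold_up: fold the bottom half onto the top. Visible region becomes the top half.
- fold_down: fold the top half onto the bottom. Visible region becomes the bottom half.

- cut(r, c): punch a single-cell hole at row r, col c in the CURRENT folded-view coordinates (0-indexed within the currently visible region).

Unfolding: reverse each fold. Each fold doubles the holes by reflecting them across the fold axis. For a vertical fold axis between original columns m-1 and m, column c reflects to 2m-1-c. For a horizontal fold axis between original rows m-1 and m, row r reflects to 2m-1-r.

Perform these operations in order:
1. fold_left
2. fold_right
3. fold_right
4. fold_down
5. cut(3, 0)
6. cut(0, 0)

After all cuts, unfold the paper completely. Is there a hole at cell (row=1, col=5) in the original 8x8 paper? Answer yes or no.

Op 1 fold_left: fold axis v@4; visible region now rows[0,8) x cols[0,4) = 8x4
Op 2 fold_right: fold axis v@2; visible region now rows[0,8) x cols[2,4) = 8x2
Op 3 fold_right: fold axis v@3; visible region now rows[0,8) x cols[3,4) = 8x1
Op 4 fold_down: fold axis h@4; visible region now rows[4,8) x cols[3,4) = 4x1
Op 5 cut(3, 0): punch at orig (7,3); cuts so far [(7, 3)]; region rows[4,8) x cols[3,4) = 4x1
Op 6 cut(0, 0): punch at orig (4,3); cuts so far [(4, 3), (7, 3)]; region rows[4,8) x cols[3,4) = 4x1
Unfold 1 (reflect across h@4): 4 holes -> [(0, 3), (3, 3), (4, 3), (7, 3)]
Unfold 2 (reflect across v@3): 8 holes -> [(0, 2), (0, 3), (3, 2), (3, 3), (4, 2), (4, 3), (7, 2), (7, 3)]
Unfold 3 (reflect across v@2): 16 holes -> [(0, 0), (0, 1), (0, 2), (0, 3), (3, 0), (3, 1), (3, 2), (3, 3), (4, 0), (4, 1), (4, 2), (4, 3), (7, 0), (7, 1), (7, 2), (7, 3)]
Unfold 4 (reflect across v@4): 32 holes -> [(0, 0), (0, 1), (0, 2), (0, 3), (0, 4), (0, 5), (0, 6), (0, 7), (3, 0), (3, 1), (3, 2), (3, 3), (3, 4), (3, 5), (3, 6), (3, 7), (4, 0), (4, 1), (4, 2), (4, 3), (4, 4), (4, 5), (4, 6), (4, 7), (7, 0), (7, 1), (7, 2), (7, 3), (7, 4), (7, 5), (7, 6), (7, 7)]
Holes: [(0, 0), (0, 1), (0, 2), (0, 3), (0, 4), (0, 5), (0, 6), (0, 7), (3, 0), (3, 1), (3, 2), (3, 3), (3, 4), (3, 5), (3, 6), (3, 7), (4, 0), (4, 1), (4, 2), (4, 3), (4, 4), (4, 5), (4, 6), (4, 7), (7, 0), (7, 1), (7, 2), (7, 3), (7, 4), (7, 5), (7, 6), (7, 7)]

Answer: no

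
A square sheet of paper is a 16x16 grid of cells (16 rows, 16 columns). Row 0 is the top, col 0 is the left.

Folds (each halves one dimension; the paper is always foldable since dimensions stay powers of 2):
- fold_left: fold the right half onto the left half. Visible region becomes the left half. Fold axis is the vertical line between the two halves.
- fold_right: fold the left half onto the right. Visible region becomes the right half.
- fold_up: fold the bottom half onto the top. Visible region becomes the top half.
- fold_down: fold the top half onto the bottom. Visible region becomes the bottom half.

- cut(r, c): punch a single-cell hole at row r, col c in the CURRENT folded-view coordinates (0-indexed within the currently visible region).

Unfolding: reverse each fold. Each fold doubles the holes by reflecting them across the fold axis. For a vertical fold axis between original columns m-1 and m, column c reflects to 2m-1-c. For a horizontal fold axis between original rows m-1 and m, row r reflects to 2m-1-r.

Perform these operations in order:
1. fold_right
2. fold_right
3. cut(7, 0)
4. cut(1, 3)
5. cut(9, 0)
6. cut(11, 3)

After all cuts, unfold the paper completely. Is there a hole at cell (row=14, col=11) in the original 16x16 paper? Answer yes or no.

Op 1 fold_right: fold axis v@8; visible region now rows[0,16) x cols[8,16) = 16x8
Op 2 fold_right: fold axis v@12; visible region now rows[0,16) x cols[12,16) = 16x4
Op 3 cut(7, 0): punch at orig (7,12); cuts so far [(7, 12)]; region rows[0,16) x cols[12,16) = 16x4
Op 4 cut(1, 3): punch at orig (1,15); cuts so far [(1, 15), (7, 12)]; region rows[0,16) x cols[12,16) = 16x4
Op 5 cut(9, 0): punch at orig (9,12); cuts so far [(1, 15), (7, 12), (9, 12)]; region rows[0,16) x cols[12,16) = 16x4
Op 6 cut(11, 3): punch at orig (11,15); cuts so far [(1, 15), (7, 12), (9, 12), (11, 15)]; region rows[0,16) x cols[12,16) = 16x4
Unfold 1 (reflect across v@12): 8 holes -> [(1, 8), (1, 15), (7, 11), (7, 12), (9, 11), (9, 12), (11, 8), (11, 15)]
Unfold 2 (reflect across v@8): 16 holes -> [(1, 0), (1, 7), (1, 8), (1, 15), (7, 3), (7, 4), (7, 11), (7, 12), (9, 3), (9, 4), (9, 11), (9, 12), (11, 0), (11, 7), (11, 8), (11, 15)]
Holes: [(1, 0), (1, 7), (1, 8), (1, 15), (7, 3), (7, 4), (7, 11), (7, 12), (9, 3), (9, 4), (9, 11), (9, 12), (11, 0), (11, 7), (11, 8), (11, 15)]

Answer: no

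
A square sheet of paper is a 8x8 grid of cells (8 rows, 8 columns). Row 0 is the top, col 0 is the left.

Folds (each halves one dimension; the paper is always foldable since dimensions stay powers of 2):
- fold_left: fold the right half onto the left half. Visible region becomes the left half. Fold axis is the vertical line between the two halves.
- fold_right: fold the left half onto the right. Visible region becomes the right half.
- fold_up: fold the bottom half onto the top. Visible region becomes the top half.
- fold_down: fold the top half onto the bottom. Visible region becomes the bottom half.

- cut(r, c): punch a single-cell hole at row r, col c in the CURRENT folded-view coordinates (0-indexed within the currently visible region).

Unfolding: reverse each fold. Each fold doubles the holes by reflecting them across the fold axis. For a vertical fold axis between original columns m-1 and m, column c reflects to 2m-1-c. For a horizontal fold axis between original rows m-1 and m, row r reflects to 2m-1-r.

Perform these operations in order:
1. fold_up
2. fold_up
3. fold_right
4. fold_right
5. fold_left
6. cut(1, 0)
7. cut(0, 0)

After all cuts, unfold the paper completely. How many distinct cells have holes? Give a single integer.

Answer: 64

Derivation:
Op 1 fold_up: fold axis h@4; visible region now rows[0,4) x cols[0,8) = 4x8
Op 2 fold_up: fold axis h@2; visible region now rows[0,2) x cols[0,8) = 2x8
Op 3 fold_right: fold axis v@4; visible region now rows[0,2) x cols[4,8) = 2x4
Op 4 fold_right: fold axis v@6; visible region now rows[0,2) x cols[6,8) = 2x2
Op 5 fold_left: fold axis v@7; visible region now rows[0,2) x cols[6,7) = 2x1
Op 6 cut(1, 0): punch at orig (1,6); cuts so far [(1, 6)]; region rows[0,2) x cols[6,7) = 2x1
Op 7 cut(0, 0): punch at orig (0,6); cuts so far [(0, 6), (1, 6)]; region rows[0,2) x cols[6,7) = 2x1
Unfold 1 (reflect across v@7): 4 holes -> [(0, 6), (0, 7), (1, 6), (1, 7)]
Unfold 2 (reflect across v@6): 8 holes -> [(0, 4), (0, 5), (0, 6), (0, 7), (1, 4), (1, 5), (1, 6), (1, 7)]
Unfold 3 (reflect across v@4): 16 holes -> [(0, 0), (0, 1), (0, 2), (0, 3), (0, 4), (0, 5), (0, 6), (0, 7), (1, 0), (1, 1), (1, 2), (1, 3), (1, 4), (1, 5), (1, 6), (1, 7)]
Unfold 4 (reflect across h@2): 32 holes -> [(0, 0), (0, 1), (0, 2), (0, 3), (0, 4), (0, 5), (0, 6), (0, 7), (1, 0), (1, 1), (1, 2), (1, 3), (1, 4), (1, 5), (1, 6), (1, 7), (2, 0), (2, 1), (2, 2), (2, 3), (2, 4), (2, 5), (2, 6), (2, 7), (3, 0), (3, 1), (3, 2), (3, 3), (3, 4), (3, 5), (3, 6), (3, 7)]
Unfold 5 (reflect across h@4): 64 holes -> [(0, 0), (0, 1), (0, 2), (0, 3), (0, 4), (0, 5), (0, 6), (0, 7), (1, 0), (1, 1), (1, 2), (1, 3), (1, 4), (1, 5), (1, 6), (1, 7), (2, 0), (2, 1), (2, 2), (2, 3), (2, 4), (2, 5), (2, 6), (2, 7), (3, 0), (3, 1), (3, 2), (3, 3), (3, 4), (3, 5), (3, 6), (3, 7), (4, 0), (4, 1), (4, 2), (4, 3), (4, 4), (4, 5), (4, 6), (4, 7), (5, 0), (5, 1), (5, 2), (5, 3), (5, 4), (5, 5), (5, 6), (5, 7), (6, 0), (6, 1), (6, 2), (6, 3), (6, 4), (6, 5), (6, 6), (6, 7), (7, 0), (7, 1), (7, 2), (7, 3), (7, 4), (7, 5), (7, 6), (7, 7)]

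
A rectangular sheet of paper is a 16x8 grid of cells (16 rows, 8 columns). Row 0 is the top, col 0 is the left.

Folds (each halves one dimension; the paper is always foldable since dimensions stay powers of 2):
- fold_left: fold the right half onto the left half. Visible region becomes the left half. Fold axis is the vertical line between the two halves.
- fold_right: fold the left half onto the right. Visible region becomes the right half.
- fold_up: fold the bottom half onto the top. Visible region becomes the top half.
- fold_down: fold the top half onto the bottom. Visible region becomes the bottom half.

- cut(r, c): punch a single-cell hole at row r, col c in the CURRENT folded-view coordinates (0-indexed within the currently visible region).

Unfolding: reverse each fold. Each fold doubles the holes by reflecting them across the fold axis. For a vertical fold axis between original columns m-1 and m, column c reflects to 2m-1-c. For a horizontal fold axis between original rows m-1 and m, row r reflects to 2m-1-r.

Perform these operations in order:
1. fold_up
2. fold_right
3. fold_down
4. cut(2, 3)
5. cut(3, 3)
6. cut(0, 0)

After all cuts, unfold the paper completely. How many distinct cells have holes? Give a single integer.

Op 1 fold_up: fold axis h@8; visible region now rows[0,8) x cols[0,8) = 8x8
Op 2 fold_right: fold axis v@4; visible region now rows[0,8) x cols[4,8) = 8x4
Op 3 fold_down: fold axis h@4; visible region now rows[4,8) x cols[4,8) = 4x4
Op 4 cut(2, 3): punch at orig (6,7); cuts so far [(6, 7)]; region rows[4,8) x cols[4,8) = 4x4
Op 5 cut(3, 3): punch at orig (7,7); cuts so far [(6, 7), (7, 7)]; region rows[4,8) x cols[4,8) = 4x4
Op 6 cut(0, 0): punch at orig (4,4); cuts so far [(4, 4), (6, 7), (7, 7)]; region rows[4,8) x cols[4,8) = 4x4
Unfold 1 (reflect across h@4): 6 holes -> [(0, 7), (1, 7), (3, 4), (4, 4), (6, 7), (7, 7)]
Unfold 2 (reflect across v@4): 12 holes -> [(0, 0), (0, 7), (1, 0), (1, 7), (3, 3), (3, 4), (4, 3), (4, 4), (6, 0), (6, 7), (7, 0), (7, 7)]
Unfold 3 (reflect across h@8): 24 holes -> [(0, 0), (0, 7), (1, 0), (1, 7), (3, 3), (3, 4), (4, 3), (4, 4), (6, 0), (6, 7), (7, 0), (7, 7), (8, 0), (8, 7), (9, 0), (9, 7), (11, 3), (11, 4), (12, 3), (12, 4), (14, 0), (14, 7), (15, 0), (15, 7)]

Answer: 24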